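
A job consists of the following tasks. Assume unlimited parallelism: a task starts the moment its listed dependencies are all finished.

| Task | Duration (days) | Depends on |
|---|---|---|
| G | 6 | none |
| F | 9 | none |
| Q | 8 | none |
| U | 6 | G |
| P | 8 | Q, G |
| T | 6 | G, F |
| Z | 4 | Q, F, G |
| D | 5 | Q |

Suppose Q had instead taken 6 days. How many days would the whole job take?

Actual critical path: Q→P = 8+8 = 16 ⇒ 16 days.
Q is on the critical path; changing it to 6 makes that path 14 days.
The binding chain switches to F→T = 9+6 = 15; finish 15 days.

15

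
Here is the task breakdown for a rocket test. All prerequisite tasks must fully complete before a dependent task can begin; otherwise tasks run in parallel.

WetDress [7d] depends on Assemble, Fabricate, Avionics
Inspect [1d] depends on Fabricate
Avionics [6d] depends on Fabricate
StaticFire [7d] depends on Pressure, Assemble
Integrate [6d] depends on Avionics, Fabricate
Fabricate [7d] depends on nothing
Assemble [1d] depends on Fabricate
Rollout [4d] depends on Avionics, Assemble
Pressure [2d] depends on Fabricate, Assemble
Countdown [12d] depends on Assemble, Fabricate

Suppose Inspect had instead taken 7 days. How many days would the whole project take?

Actual critical path: Fabricate→Avionics→WetDress = 7+6+7 = 20 ⇒ 20 days.
The longest path through Inspect is only 8 days, so Inspect has float 12.
The critical path is still Fabricate→Avionics→WetDress; finish is now 20 days.

20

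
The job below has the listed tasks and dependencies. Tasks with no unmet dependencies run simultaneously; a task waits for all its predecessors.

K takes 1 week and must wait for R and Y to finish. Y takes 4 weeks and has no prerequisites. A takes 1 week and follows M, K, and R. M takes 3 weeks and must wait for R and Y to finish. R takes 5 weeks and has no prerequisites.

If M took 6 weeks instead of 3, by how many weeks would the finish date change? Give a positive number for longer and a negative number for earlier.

Baseline: R→M→A = 5+3+1 = 9 → 9 weeks.
Since M is critical, the +3 change carries straight to that chain (now 12 weeks).
The critical path is still R→M→A; finish is now 12 weeks.
Change in finish: 12 − 9 = +3 weeks.

3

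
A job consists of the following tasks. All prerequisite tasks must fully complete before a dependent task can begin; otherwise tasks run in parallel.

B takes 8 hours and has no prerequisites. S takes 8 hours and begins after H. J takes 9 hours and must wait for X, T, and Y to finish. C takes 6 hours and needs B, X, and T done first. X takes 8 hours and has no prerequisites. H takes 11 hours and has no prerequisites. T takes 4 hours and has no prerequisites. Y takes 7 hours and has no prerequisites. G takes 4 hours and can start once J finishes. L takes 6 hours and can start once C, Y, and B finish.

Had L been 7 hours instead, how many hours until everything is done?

Baseline: X→J→G = 8+9+4 = 21 → 21 hours.
The longest path through L is only 20 hours, so L has float 1.
New critical path: B→C→L = 8+6+7 = 21 ⇒ 21 hours.

21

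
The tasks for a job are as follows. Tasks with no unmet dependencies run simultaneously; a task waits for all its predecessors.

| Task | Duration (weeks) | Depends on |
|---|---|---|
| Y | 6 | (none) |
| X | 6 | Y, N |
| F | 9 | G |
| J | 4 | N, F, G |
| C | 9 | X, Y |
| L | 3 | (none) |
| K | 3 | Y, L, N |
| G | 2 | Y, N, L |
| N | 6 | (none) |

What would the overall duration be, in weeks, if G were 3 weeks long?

22

Actual critical path: Y→G→F→J = 6+2+9+4 = 21 ⇒ 21 weeks.
Since G is critical, the +1 change carries straight to that chain (now 22 weeks).
The binding chain switches to N→G→F→J = 6+3+9+4 = 22; finish 22 weeks.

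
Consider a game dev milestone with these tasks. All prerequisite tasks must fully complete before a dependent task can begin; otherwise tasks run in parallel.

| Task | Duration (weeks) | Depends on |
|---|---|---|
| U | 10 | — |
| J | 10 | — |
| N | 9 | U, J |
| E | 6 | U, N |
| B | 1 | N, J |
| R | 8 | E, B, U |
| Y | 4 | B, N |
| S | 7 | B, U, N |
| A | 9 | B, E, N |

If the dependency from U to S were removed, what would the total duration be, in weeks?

Original critical path: U→N→E→A = 10+9+6+9 = 34 ⇒ 34 weeks.
Dropping U→S doesn't change S's earliest start (20); another predecessor still binds.
The longest chain is now U→N→E→A = 10+9+6+9 = 34, so the schedule takes 34 weeks.

34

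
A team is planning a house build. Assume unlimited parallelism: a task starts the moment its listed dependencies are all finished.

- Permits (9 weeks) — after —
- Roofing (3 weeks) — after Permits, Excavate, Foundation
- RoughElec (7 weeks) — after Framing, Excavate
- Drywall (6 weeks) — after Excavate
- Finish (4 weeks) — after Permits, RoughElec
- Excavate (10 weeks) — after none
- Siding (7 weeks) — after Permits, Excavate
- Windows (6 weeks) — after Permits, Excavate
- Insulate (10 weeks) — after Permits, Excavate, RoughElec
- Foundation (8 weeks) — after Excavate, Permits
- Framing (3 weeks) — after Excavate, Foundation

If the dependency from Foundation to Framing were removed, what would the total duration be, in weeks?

30

With the dependency in place, Excavate→Foundation→Framing→RoughElec→Insulate = 10+8+3+7+10 = 38 sets the finish at 38 weeks.
Without Foundation→Framing, Framing's earliest start moves from 18 to 10.
After: Excavate→Framing→RoughElec→Insulate = 10+3+7+10 = 30 → 30 weeks.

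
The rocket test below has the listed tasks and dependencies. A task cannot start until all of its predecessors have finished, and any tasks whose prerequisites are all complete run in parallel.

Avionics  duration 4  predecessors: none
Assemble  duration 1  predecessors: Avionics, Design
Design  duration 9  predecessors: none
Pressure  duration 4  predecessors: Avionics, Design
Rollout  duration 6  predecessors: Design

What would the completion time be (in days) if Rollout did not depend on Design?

Original critical path: Design→Rollout = 9+6 = 15 ⇒ 15 days.
Without Design→Rollout, Rollout's earliest start moves from 9 to 0.
The longest chain is now Design→Pressure = 9+4 = 13, so the rocket test takes 13 days.

13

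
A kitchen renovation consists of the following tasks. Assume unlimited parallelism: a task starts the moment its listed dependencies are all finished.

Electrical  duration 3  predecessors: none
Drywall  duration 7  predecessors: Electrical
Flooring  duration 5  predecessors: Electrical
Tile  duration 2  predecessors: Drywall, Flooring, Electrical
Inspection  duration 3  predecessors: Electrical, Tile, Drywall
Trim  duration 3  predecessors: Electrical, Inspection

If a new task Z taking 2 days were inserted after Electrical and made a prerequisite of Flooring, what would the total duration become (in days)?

18

Originally the schedule takes 18 days.
With Z inserted, Flooring now waits for max(Electrical, Z).
New critical path: Electrical→Z→Flooring→Tile→Inspection→Trim = 3+2+5+2+3+3 = 18 ⇒ 18 days.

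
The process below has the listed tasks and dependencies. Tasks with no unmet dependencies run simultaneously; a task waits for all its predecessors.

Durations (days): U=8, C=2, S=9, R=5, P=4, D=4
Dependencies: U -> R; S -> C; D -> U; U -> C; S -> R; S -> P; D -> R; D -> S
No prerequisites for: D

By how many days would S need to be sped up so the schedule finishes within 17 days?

Current finish: 18 days; target: 17.
S is on every critical path, so each day cut from S cuts the finish by one (this holds down to a finish of 17).
Need 18 − 17 = 1 day off S → S becomes 8 days, finish becomes 17.

1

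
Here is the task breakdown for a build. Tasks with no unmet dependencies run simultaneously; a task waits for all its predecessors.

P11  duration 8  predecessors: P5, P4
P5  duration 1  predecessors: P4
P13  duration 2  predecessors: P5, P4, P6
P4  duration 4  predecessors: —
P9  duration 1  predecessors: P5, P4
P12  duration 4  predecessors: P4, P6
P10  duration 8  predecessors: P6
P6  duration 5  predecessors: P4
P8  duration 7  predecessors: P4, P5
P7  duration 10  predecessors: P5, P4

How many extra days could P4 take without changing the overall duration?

0

Critical path: P4→P6→P10 = 4+5+8 = 17, so the finish is 17 days.
The longest chain containing P4 totals 17 days.
Slack of P4 = 0 − 0 = 0 days.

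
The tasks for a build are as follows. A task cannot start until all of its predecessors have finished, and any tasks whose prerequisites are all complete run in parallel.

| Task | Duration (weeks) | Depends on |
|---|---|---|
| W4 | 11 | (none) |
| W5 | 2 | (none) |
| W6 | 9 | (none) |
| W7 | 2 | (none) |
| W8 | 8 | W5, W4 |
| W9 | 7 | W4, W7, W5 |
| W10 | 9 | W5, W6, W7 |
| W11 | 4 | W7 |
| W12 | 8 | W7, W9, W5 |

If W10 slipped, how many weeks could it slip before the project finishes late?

W4→W9→W12 = 11+7+8 = 26 sets the makespan at 26 weeks.
The longest chain containing W10 totals 18 weeks.
Slack of W10 = 17 − 9 = 8 weeks.

8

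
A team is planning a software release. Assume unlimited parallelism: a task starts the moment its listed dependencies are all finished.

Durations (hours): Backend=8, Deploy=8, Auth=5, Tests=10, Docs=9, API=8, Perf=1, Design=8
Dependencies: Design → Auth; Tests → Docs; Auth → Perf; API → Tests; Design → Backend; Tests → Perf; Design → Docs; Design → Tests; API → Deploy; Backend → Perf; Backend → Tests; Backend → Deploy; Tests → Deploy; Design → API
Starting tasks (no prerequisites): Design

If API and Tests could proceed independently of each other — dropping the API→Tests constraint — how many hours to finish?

Before: longest chain Design→Backend→Tests→Docs = 8+8+10+9 = 35, finish 35.
Dropping API→Tests doesn't change Tests's earliest start (16); another predecessor still binds.
After: Design→Backend→Tests→Docs = 8+8+10+9 = 35 → 35 hours.

35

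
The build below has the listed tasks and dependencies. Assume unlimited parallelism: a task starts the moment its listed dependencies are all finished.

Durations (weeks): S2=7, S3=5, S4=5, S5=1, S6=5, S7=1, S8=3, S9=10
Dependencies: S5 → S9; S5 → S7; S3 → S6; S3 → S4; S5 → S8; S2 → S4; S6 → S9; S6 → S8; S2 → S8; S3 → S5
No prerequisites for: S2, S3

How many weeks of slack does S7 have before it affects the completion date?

13

The longest chain is S3→S6→S9 = 5+5+10 = 20; overall finish 20 weeks.
The longest chain containing S7 totals 7 weeks.
Float = 20 − 7 = 13.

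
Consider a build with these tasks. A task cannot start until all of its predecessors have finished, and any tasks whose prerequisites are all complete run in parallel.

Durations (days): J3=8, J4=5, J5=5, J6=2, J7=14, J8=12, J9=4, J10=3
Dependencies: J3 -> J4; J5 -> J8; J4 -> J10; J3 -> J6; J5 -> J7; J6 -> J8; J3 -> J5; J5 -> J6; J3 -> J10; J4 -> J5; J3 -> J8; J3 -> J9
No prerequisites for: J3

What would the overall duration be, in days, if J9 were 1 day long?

32

Actual critical path: J3→J4→J5→J6→J8 = 8+5+5+2+12 = 32 ⇒ 32 days.
The longest path through J9 is only 12 days, so J9 has float 20.
The critical path is still J3→J4→J5→J6→J8; finish is now 32 days.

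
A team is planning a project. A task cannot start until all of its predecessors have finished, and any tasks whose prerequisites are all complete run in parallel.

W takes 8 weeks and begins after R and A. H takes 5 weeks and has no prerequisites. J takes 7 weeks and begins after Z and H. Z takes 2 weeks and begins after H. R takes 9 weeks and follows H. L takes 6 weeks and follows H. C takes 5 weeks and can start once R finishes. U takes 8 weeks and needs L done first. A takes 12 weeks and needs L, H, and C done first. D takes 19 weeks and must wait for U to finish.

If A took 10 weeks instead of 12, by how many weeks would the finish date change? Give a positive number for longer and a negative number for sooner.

-1

Critical path before the change: H→R→C→A→W = 5+9+5+12+8 = 39 giving 39 weeks.
Since A is critical, the -2 change carries straight to that chain (now 37 weeks).
Now H→L→U→D = 5+6+8+19 = 38 is longest, so the finish becomes 38 weeks.
Change in finish: 38 − 39 = -1 weeks.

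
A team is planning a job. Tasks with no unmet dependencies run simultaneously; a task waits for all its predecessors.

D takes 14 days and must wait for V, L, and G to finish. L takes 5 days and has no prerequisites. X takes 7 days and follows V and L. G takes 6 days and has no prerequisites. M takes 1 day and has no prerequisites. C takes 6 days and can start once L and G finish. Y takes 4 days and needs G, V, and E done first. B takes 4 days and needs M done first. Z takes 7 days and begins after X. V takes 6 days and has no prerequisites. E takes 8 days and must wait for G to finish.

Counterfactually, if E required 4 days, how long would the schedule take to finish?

20

Baseline: V→X→Z = 6+7+7 = 20 → 20 days.
E is off the critical path — its longest chain is 18 days, giving 2 of slack.
No other chain overtakes it, so the finish is 20 days.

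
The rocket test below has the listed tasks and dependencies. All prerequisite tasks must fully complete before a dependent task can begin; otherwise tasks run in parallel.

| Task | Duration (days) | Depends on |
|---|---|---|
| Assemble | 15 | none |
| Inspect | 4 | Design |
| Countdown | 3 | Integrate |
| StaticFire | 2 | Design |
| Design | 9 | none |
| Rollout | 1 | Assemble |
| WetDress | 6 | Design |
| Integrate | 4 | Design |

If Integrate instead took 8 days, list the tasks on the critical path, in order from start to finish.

Design, Integrate, Countdown

As given, the longest chain is Design→Integrate→Countdown = 9+4+3 = 16, so the finish is 16 days.
Since Integrate is critical, the +4 change carries straight to that chain (now 20 days).
That remains the longest chain; total 20 days.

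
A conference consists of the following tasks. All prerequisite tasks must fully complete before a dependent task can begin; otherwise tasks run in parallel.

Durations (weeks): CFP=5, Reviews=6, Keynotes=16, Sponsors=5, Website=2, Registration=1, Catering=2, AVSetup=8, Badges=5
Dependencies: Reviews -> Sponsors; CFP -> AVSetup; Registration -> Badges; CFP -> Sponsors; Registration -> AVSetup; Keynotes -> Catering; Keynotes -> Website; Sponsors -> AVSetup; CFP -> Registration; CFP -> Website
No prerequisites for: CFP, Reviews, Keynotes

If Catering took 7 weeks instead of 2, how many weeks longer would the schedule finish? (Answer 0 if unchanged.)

Baseline: Reviews→Sponsors→AVSetup = 6+5+8 = 19 → 19 weeks.
The longest path through Catering is only 18 weeks, so Catering has float 1.
New critical path: Keynotes→Catering = 16+7 = 23 ⇒ 23 weeks.
Change in finish: 23 − 19 = +4 weeks.

4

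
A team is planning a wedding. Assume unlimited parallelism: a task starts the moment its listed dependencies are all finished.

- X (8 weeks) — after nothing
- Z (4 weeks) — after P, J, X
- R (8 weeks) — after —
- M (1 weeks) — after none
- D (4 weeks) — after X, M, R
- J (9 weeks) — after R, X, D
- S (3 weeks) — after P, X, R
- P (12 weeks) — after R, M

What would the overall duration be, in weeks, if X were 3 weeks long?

As given, the longest chain is X→D→J→Z = 8+4+9+4 = 25, so the finish is 25 weeks.
X is on the critical path; changing it to 3 makes that path 20 weeks.
The binding chain switches to R→D→J→Z = 8+4+9+4 = 25; finish 25 weeks.

25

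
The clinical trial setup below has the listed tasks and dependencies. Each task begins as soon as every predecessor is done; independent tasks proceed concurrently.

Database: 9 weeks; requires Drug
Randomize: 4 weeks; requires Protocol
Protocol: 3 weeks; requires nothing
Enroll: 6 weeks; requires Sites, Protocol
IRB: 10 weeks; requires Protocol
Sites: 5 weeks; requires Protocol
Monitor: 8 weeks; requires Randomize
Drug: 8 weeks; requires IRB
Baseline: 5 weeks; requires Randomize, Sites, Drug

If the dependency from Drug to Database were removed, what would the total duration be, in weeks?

Original critical path: Protocol→IRB→Drug→Database = 3+10+8+9 = 30 ⇒ 30 weeks.
Without Drug→Database, Database's earliest start moves from 21 to 0.
New critical path: Protocol→IRB→Drug→Baseline = 3+10+8+5 = 26 ⇒ 26 weeks.

26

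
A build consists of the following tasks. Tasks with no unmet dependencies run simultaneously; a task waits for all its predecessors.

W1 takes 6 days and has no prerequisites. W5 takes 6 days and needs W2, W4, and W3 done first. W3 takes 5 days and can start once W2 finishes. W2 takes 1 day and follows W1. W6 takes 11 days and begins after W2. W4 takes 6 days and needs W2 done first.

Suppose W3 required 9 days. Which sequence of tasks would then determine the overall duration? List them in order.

Actual critical path: W1→W2→W4→W5 = 6+1+6+6 = 19 ⇒ 19 days.
W3 has 1 day of float (longest path through it is 18).
Now W1→W2→W3→W5 = 6+1+9+6 = 22 is longest, so the finish becomes 22 days.

W1, W2, W3, W5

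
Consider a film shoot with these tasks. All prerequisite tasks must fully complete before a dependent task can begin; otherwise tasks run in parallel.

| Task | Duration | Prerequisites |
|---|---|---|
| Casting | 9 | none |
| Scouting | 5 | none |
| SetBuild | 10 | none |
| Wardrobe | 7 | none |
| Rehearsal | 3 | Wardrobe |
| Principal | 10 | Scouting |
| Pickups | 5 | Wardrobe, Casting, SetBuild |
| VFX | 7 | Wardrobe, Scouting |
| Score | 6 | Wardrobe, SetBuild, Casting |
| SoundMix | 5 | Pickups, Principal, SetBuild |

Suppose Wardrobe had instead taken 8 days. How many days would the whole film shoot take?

Baseline: Scouting→Principal→SoundMix = 5+10+5 = 20 → 20 days.
Wardrobe has 3 days of float (longest path through it is 17).
The critical path is still Scouting→Principal→SoundMix; finish is now 20 days.

20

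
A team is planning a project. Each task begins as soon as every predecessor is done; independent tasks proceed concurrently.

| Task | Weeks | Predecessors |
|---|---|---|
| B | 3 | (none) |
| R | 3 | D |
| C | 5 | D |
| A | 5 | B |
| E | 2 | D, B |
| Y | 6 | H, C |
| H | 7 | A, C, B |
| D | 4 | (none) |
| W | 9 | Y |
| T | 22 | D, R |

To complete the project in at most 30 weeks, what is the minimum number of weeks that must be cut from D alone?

Current finish: 31 weeks; target: 30.
D is on every critical path, so each week cut from D cuts the finish by one (this holds down to a finish of 30).
Need 31 − 30 = 1 week off D → D becomes 3 weeks, finish becomes 30.

1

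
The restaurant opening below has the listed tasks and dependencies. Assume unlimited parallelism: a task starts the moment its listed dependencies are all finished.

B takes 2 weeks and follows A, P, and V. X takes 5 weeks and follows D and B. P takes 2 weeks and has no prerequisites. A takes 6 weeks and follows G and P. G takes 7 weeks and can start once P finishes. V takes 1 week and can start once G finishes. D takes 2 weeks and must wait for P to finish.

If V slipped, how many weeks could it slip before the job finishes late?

Critical path: P→G→A→B→X = 2+7+6+2+5 = 22, so the finish is 22 weeks.
The longest chain containing V totals 17 weeks.
So V can slip 15 − 10 = 5 weeks.

5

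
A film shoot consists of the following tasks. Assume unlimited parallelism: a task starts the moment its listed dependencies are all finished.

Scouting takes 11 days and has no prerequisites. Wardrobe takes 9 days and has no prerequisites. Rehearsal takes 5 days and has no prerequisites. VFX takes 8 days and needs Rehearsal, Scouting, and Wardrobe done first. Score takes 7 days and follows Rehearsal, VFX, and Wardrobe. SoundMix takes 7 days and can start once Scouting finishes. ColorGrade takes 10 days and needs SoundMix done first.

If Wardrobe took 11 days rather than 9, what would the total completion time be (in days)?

The binding path is Scouting→SoundMix→ColorGrade = 11+7+10 = 28; finish at 28 days.
Wardrobe has 4 days of float (longest path through it is 24).
That remains the longest chain; total 28 days.

28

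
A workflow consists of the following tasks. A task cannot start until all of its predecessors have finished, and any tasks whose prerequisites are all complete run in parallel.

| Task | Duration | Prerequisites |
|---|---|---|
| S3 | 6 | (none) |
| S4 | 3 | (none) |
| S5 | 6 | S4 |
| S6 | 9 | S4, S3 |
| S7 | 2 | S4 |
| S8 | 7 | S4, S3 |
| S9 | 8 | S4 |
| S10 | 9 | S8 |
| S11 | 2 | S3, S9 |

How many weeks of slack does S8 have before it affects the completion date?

The longest chain is S3→S8→S10 = 6+7+9 = 22; overall finish 22 weeks.
Longest path through S8: 22 weeks (earliest finish 13, latest finish 13).
Slack of S8 = 6 − 6 = 0 weeks.

0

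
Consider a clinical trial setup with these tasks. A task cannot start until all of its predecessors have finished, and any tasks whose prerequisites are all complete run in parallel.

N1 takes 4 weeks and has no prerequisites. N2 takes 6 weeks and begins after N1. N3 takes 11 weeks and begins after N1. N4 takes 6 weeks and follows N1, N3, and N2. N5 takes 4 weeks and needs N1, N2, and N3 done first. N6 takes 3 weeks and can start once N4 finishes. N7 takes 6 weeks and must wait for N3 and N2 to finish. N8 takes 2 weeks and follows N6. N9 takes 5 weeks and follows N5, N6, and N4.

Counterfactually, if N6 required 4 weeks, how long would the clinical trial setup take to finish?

30

As given, the longest chain is N1→N3→N4→N6→N9 = 4+11+6+3+5 = 29, so the finish is 29 weeks.
Since N6 is critical, the +1 change carries straight to that chain (now 30 weeks).
That remains the longest chain; total 30 weeks.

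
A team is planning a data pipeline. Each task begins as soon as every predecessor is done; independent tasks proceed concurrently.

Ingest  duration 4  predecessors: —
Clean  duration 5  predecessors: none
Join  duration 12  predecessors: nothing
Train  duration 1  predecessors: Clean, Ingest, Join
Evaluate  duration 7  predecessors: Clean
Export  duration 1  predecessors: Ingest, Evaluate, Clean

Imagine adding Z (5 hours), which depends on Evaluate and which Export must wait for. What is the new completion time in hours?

18

Originally the data pipeline takes 13 hours.
With Z inserted, Export now waits for max(Ingest, Evaluate, Clean, Z).
New critical path: Clean→Evaluate→Z→Export = 5+7+5+1 = 18 ⇒ 18 hours.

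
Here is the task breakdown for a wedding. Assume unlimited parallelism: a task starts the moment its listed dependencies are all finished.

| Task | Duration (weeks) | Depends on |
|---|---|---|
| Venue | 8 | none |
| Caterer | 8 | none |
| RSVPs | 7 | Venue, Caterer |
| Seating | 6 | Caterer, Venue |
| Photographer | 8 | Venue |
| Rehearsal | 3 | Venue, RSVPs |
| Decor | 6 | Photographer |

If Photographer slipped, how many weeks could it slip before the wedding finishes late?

Critical path: Venue→Photographer→Decor = 8+8+6 = 22, so the finish is 22 weeks.
The longest chain containing Photographer totals 22 weeks.
So Photographer can slip 16 − 16 = 0 weeks.

0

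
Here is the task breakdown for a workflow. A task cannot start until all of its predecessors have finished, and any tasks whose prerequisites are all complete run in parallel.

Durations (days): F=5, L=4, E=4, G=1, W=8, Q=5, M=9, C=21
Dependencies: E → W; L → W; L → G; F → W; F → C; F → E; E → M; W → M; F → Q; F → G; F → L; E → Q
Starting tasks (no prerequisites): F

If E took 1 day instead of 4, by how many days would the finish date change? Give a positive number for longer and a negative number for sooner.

The binding path is F→E→W→M = 5+4+8+9 = 26; finish at 26 days.
Since E is critical, the -3 change carries straight to that chain (now 23 days).
Now F→L→W→M = 5+4+8+9 = 26 is longest, so the finish becomes 26 days.
Change in finish: 26 − 26 = +0 days.

0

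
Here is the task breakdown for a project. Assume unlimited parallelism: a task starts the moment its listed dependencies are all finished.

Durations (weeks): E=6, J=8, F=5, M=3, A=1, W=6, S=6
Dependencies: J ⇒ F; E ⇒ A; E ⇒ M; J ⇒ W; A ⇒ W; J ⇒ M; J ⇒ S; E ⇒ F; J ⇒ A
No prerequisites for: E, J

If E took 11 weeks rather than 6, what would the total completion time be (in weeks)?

18

Baseline: J→A→W = 8+1+6 = 15 → 15 weeks.
The longest path through E is only 13 weeks, so E has float 2.
The binding chain switches to E→A→W = 11+1+6 = 18; finish 18 weeks.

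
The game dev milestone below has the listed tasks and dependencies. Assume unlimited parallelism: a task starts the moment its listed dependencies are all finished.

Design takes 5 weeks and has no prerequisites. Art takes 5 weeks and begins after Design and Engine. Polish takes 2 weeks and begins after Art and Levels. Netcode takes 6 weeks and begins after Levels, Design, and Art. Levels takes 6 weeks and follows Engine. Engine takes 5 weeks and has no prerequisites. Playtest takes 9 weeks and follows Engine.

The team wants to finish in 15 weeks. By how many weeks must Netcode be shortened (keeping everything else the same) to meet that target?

Current finish: 17 weeks; target: 15.
Netcode is on every critical path, so each week cut from Netcode cuts the finish by one (this holds down to a finish of 14).
Need 17 − 15 = 2 weeks off Netcode → Netcode becomes 4 weeks, finish becomes 15.

2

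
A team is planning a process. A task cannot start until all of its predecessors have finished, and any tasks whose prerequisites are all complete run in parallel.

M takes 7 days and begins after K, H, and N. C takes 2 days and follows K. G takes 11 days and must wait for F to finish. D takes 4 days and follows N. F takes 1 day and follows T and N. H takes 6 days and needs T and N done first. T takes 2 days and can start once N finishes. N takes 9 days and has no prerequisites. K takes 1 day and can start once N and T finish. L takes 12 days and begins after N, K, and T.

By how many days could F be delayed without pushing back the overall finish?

1

Critical path: N→T→K→L = 9+2+1+12 = 24, so the finish is 24 days.
Longest path through F: 23 days (earliest finish 12, latest finish 13).
Float = 24 − 23 = 1.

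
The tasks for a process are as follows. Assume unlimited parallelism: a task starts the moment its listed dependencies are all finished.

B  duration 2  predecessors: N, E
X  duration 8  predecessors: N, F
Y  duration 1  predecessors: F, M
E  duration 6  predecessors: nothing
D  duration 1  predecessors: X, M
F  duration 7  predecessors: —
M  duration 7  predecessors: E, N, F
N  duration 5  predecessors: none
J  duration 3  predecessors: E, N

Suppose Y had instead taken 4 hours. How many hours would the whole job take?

18

The binding path is F→X→D = 7+8+1 = 16; finish at 16 hours.
Y is off the critical path — its longest chain is 15 hours, giving 1 of slack.
Now F→M→Y = 7+7+4 = 18 is longest, so the finish becomes 18 hours.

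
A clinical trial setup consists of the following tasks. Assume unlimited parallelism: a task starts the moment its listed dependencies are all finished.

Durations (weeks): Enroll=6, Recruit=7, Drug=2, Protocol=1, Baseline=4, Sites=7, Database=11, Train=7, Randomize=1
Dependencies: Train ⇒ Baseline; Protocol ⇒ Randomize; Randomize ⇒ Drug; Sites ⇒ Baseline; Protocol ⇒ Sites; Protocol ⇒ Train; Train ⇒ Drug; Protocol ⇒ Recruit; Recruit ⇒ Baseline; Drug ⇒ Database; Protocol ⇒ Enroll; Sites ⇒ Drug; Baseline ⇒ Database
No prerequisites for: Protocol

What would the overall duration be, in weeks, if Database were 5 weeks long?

Critical path before the change: Protocol→Sites→Baseline→Database = 1+7+4+11 = 23 giving 23 weeks.
Database lies on that path, so at 5 weeks the path becomes 17 weeks.
The critical path is still Protocol→Sites→Baseline→Database; finish is now 17 weeks.

17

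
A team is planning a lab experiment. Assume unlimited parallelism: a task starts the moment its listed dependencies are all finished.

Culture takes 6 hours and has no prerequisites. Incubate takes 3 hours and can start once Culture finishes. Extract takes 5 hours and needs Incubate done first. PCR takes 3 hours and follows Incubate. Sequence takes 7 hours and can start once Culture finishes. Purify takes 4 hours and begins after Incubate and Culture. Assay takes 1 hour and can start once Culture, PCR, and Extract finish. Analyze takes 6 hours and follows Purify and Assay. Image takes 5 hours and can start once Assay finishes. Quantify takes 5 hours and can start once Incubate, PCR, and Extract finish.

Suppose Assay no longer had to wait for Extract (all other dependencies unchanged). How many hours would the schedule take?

19

With the dependency in place, Culture→Incubate→Extract→Assay→Analyze = 6+3+5+1+6 = 21 sets the finish at 21 hours.
Without Extract→Assay, Assay's earliest start moves from 14 to 12.
New critical path: Culture→Incubate→Extract→Quantify = 6+3+5+5 = 19 ⇒ 19 hours.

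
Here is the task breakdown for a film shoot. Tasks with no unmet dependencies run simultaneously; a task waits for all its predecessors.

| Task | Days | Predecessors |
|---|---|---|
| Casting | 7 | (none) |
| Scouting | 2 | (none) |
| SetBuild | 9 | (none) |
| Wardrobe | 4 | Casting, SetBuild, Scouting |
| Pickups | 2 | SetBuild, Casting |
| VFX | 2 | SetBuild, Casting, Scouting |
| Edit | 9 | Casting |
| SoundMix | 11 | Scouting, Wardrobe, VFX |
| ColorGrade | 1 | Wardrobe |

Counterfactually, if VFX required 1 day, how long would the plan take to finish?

24

Baseline: SetBuild→Wardrobe→SoundMix = 9+4+11 = 24 → 24 days.
VFX is off the critical path — its longest chain is 22 days, giving 2 of slack.
The critical path is still SetBuild→Wardrobe→SoundMix; finish is now 24 days.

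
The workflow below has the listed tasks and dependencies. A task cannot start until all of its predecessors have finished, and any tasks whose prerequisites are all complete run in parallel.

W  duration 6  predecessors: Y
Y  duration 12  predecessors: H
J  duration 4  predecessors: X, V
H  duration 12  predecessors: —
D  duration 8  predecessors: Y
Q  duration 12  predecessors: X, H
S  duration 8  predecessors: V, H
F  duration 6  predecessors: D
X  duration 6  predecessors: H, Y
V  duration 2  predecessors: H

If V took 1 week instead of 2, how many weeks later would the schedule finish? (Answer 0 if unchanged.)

0

Critical path before the change: H→Y→X→Q = 12+12+6+12 = 42 giving 42 weeks.
The longest path through V is only 22 weeks, so V has float 20.
The critical path is still H→Y→X→Q; finish is now 42 weeks.
Change in finish: 42 − 42 = +0 weeks.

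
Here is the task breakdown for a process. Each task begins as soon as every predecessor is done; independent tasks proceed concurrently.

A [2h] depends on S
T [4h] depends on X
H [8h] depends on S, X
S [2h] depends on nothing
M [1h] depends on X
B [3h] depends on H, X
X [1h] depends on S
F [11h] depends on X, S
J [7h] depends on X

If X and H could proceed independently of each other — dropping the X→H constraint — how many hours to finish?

With the dependency in place, S→X→H→B = 2+1+8+3 = 14 sets the finish at 14 hours.
Without X→H, H's earliest start moves from 3 to 2.
New critical path: S→X→F = 2+1+11 = 14 ⇒ 14 hours.

14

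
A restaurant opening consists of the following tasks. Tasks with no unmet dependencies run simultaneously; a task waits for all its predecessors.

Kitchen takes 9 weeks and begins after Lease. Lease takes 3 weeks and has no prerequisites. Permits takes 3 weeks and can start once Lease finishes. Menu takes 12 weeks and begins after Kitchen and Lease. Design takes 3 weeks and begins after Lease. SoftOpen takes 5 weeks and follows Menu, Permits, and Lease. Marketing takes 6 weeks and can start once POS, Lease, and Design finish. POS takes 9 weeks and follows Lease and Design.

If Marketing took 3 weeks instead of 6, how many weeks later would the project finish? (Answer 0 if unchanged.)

Actual critical path: Lease→Kitchen→Menu→SoftOpen = 3+9+12+5 = 29 ⇒ 29 weeks.
Marketing is off the critical path — its longest chain is 21 weeks, giving 8 of slack.
No other chain overtakes it, so the finish is 29 weeks.
Change in finish: 29 − 29 = +0 weeks.

0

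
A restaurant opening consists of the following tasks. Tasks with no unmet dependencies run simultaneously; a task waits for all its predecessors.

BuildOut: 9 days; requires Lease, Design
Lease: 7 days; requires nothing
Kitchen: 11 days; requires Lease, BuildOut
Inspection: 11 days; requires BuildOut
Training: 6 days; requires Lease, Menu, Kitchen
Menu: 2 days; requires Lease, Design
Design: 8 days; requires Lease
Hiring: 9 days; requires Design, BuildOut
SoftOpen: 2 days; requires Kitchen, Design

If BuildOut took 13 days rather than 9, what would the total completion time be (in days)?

Actual critical path: Lease→Design→BuildOut→Kitchen→Training = 7+8+9+11+6 = 41 ⇒ 41 days.
BuildOut is on the critical path; changing it to 13 makes that path 45 days.
No other chain overtakes it, so the finish is 45 days.

45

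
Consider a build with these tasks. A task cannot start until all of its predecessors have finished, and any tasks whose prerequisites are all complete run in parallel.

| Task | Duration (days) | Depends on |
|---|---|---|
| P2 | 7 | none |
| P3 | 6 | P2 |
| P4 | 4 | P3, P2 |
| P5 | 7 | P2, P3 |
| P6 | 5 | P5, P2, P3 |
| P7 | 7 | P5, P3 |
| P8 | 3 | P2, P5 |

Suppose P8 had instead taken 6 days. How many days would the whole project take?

27

Critical path before the change: P2→P3→P5→P7 = 7+6+7+7 = 27 giving 27 days.
P8 has 4 days of float (longest path through it is 23).
No other chain overtakes it, so the finish is 27 days.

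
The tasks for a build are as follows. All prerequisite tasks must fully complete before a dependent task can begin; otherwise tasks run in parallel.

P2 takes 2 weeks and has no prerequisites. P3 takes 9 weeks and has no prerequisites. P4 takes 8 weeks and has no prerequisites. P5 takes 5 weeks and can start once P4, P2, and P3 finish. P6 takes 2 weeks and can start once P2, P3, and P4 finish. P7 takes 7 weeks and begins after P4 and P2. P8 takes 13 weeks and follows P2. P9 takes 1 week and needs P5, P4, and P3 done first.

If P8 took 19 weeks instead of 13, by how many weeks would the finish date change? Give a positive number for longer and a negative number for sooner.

Baseline: P2→P8 = 2+13 = 15 → 15 weeks.
Since P8 is critical, the +6 change carries straight to that chain (now 21 weeks).
That remains the longest chain; total 21 weeks.
Change in finish: 21 − 15 = +6 weeks.

6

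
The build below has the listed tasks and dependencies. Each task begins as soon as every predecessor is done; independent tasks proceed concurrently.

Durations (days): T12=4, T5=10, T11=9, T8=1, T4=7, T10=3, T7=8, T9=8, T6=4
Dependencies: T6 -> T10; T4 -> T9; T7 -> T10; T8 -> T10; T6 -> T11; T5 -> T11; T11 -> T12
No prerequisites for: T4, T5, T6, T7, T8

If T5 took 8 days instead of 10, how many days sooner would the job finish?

Baseline: T5→T11→T12 = 10+9+4 = 23 → 23 days.
Since T5 is critical, the -2 change carries straight to that chain (now 21 days).
The critical path is still T5→T11→T12; finish is now 21 days.
Change in finish: 21 − 23 = -2 days.

2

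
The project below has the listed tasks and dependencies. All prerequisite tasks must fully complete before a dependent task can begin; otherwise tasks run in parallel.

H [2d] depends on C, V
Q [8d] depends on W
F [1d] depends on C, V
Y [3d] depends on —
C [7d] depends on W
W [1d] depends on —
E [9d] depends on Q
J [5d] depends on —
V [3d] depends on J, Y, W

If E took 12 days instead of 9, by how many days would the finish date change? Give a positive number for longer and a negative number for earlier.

Actual critical path: W→Q→E = 1+8+9 = 18 ⇒ 18 days.
Since E is critical, the +3 change carries straight to that chain (now 21 days).
No other chain overtakes it, so the finish is 21 days.
Change in finish: 21 − 18 = +3 days.

3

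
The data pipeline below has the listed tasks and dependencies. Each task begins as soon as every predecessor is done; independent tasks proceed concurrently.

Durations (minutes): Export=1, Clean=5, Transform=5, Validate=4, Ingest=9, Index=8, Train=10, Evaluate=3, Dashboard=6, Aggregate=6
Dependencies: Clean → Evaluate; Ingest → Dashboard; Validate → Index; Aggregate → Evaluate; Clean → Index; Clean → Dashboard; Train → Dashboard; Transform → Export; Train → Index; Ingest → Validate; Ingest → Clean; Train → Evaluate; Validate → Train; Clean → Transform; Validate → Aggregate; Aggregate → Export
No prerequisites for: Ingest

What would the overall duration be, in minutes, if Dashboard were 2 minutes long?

As given, the longest chain is Ingest→Validate→Train→Index = 9+4+10+8 = 31, so the finish is 31 minutes.
Dashboard has 2 minutes of float (longest path through it is 29).
That remains the longest chain; total 31 minutes.

31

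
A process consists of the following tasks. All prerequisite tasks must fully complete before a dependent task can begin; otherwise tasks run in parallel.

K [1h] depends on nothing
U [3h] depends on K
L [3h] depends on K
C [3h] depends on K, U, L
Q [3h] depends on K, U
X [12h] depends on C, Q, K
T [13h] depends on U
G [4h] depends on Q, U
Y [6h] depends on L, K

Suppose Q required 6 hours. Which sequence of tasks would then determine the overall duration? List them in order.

K, U, Q, X

Actual critical path: K→U→Q→X = 1+3+3+12 = 19 ⇒ 19 hours.
Q lies on that path, so at 6 hours the path becomes 22 hours.
That remains the longest chain; total 22 hours.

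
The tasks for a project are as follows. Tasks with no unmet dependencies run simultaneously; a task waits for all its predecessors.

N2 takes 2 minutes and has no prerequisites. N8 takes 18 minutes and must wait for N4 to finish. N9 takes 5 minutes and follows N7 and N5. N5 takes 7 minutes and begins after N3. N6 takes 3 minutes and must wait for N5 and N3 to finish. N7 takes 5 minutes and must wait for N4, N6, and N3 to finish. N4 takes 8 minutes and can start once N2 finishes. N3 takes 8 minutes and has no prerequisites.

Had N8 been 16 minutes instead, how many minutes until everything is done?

28

Actual critical path: N2→N4→N8 = 2+8+18 = 28 ⇒ 28 minutes.
N8 lies on that path, so at 16 minutes the path becomes 26 minutes.
New critical path: N3→N5→N6→N7→N9 = 8+7+3+5+5 = 28 ⇒ 28 minutes.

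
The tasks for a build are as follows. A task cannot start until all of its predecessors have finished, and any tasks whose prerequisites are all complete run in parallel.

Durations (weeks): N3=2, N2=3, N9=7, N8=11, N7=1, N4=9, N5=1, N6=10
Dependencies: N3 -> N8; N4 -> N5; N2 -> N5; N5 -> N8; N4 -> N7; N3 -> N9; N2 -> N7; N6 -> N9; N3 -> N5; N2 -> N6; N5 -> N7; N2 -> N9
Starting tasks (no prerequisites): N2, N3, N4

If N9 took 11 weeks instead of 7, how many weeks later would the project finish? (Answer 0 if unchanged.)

3

Actual critical path: N4→N5→N8 = 9+1+11 = 21 ⇒ 21 weeks.
N9 has 1 week of float (longest path through it is 20).
Now N2→N6→N9 = 3+10+11 = 24 is longest, so the finish becomes 24 weeks.
Change in finish: 24 − 21 = +3 weeks.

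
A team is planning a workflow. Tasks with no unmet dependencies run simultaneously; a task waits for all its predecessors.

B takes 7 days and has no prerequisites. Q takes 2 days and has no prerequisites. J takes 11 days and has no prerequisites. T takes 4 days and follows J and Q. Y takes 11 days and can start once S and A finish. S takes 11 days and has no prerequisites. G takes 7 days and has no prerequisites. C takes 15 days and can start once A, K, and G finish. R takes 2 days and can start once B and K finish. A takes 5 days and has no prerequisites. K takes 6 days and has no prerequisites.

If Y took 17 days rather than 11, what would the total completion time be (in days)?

The binding path is S→Y = 11+11 = 22; finish at 22 days.
Since Y is critical, the +6 change carries straight to that chain (now 28 days).
No other chain overtakes it, so the finish is 28 days.

28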